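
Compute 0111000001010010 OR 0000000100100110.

OR: 1 when either bit is 1
  0111000001010010
| 0000000100100110
------------------
  0111000101110110
Decimal: 28754 | 294 = 29046



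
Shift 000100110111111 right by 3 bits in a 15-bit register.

Original: 000100110111111 (decimal 2495)
Shift right by 3 positions
Drop the 3 low bits; fill with zeros on the left
Result: 000000100110111 (decimal 311)
Equivalent: 2495 >> 3 = 2495 ÷ 2^3 = 311



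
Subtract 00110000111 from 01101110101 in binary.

Method 1 - Direct subtraction (column by column from the right: bit − bit − borrow-in; if negative, add 2 and borrow 1 from the next column):
borrow: 01100011100
        01101110101
-       00110000111
-------------------
        00111101110

Method 2 - Add two's complement:
Two's complement of 00110000111: invert → 11001111000, add 1 → 11001111001
  01101110101
+ 11001111001
-------------
 100111101110  (end carry out of the top bit = 1)
Discarding the end carry: 00111101110
Decimal check:
  01101110101 = 512 + 256 + 64 + 32 + 16 + 4 + 1 = 885
  00110000111 = 256 + 128 + 4 + 2 + 1 = 391
  885 - 391 = 494, and 00111101110 = 256 + 128 + 64 + 32 + 8 + 4 + 2 = 494 ✓



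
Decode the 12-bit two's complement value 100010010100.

Binary: 100010010100
Sign bit: 1 (negative)
Invert: 011101101011
Add 1:  011101101100
Magnitude: 011101101100 = 1024 + 512 + 256 + 64 + 32 + 8 + 4 = 1900
Value: -1900



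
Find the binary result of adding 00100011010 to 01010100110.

Add column by column from the right: bit + bit + carry-in; write the sum mod 2, carry 1 when the sum is 2 or 3.
carry:  00001111100
        00100011010
+       01010100110
-------------------
       001111000000
(the carry out of the leftmost column, 0, becomes the leading bit)
Decimal check:
  00100011010 = 256 + 16 + 8 + 2 = 282
  01010100110 = 512 + 128 + 32 + 4 + 2 = 678
  282 + 678 = 960, and 001111000000 = 512 + 256 + 128 + 64 = 960 ✓



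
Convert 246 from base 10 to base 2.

Using repeated division by 2:
246 ÷ 2 = 123 remainder 0
123 ÷ 2 = 61 remainder 1
61 ÷ 2 = 30 remainder 1
30 ÷ 2 = 15 remainder 0
15 ÷ 2 = 7 remainder 1
7 ÷ 2 = 3 remainder 1
3 ÷ 2 = 1 remainder 1
1 ÷ 2 = 0 remainder 1
Reading remainders bottom to top: 11110110



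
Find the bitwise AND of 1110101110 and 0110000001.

AND: 1 only when both bits are 1
  1110101110
& 0110000001
------------
  0110000000
Decimal: 942 & 385 = 384



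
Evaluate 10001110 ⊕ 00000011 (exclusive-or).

XOR: 1 when bits differ
  10001110
^ 00000011
----------
  10001101
Decimal: 142 ^ 3 = 141



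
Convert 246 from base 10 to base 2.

Using repeated division by 2:
246 ÷ 2 = 123 remainder 0
123 ÷ 2 = 61 remainder 1
61 ÷ 2 = 30 remainder 1
30 ÷ 2 = 15 remainder 0
15 ÷ 2 = 7 remainder 1
7 ÷ 2 = 3 remainder 1
3 ÷ 2 = 1 remainder 1
1 ÷ 2 = 0 remainder 1
Reading remainders bottom to top: 11110110



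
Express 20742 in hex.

Using repeated division by 16 (digits 10–15 are A–F):
20742 ÷ 16 = 1296 remainder 6
1296 ÷ 16 = 81 remainder 0
81 ÷ 16 = 5 remainder 1
5 ÷ 16 = 0 remainder 5
Reading remainders bottom to top: 5106



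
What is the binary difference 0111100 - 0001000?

Method 1 - Direct subtraction (column by column from the right: bit − bit − borrow-in; if negative, add 2 and borrow 1 from the next column):
borrow: 0000000
        0111100
-       0001000
---------------
        0110100

Method 2 - Add two's complement:
Two's complement of 0001000: invert → 1110111, add 1 → 1111000
  0111100
+ 1111000
---------
 10110100  (end carry out of the top bit = 1)
Discarding the end carry: 0110100
Decimal check:
  0111100 = 32 + 16 + 8 + 4 = 60
  0001000 = 8
  60 - 8 = 52, and 0110100 = 32 + 16 + 4 = 52 ✓



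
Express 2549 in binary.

Using repeated division by 2:
2549 ÷ 2 = 1274 remainder 1
1274 ÷ 2 = 637 remainder 0
637 ÷ 2 = 318 remainder 1
318 ÷ 2 = 159 remainder 0
159 ÷ 2 = 79 remainder 1
79 ÷ 2 = 39 remainder 1
39 ÷ 2 = 19 remainder 1
19 ÷ 2 = 9 remainder 1
9 ÷ 2 = 4 remainder 1
4 ÷ 2 = 2 remainder 0
2 ÷ 2 = 1 remainder 0
1 ÷ 2 = 0 remainder 1
Reading remainders bottom to top: 100111110101



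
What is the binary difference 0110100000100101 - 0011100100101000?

Method 1 - Direct subtraction (column by column from the right: bit − bit − borrow-in; if negative, add 2 and borrow 1 from the next column):
borrow: 0111111111110000
        0110100000100101
-       0011100100101000
------------------------
        0010111011111101

Method 2 - Add two's complement:
Two's complement of 0011100100101000: invert → 1100011011010111, add 1 → 1100011011011000
  0110100000100101
+ 1100011011011000
------------------
 10010111011111101  (end carry out of the top bit = 1)
Discarding the end carry: 0010111011111101
Decimal check:
  0110100000100101 = 16384 + 8192 + 2048 + 32 + 4 + 1 = 26661
  0011100100101000 = 8192 + 4096 + 2048 + 256 + 32 + 8 = 14632
  26661 - 14632 = 12029, and 0010111011111101 = 8192 + 2048 + 1024 + 512 + 128 + 64 + 32 + 16 + 8 + 4 + 1 = 12029 ✓



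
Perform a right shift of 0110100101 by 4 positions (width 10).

Original: 0110100101 (decimal 421)
Shift right by 4 positions
Drop the 4 low bits; fill with zeros on the left
Result: 0000011010 (decimal 26)
Equivalent: 421 >> 4 = 421 ÷ 2^4 = 26



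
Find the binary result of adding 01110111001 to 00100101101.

Add column by column from the right: bit + bit + carry-in; write the sum mod 2, carry 1 when the sum is 2 or 3.
carry:  11001110010
        01110111001
+       00100101101
-------------------
       010011100110
(the carry out of the leftmost column, 0, becomes the leading bit)
Decimal check:
  01110111001 = 512 + 256 + 128 + 32 + 16 + 8 + 1 = 953
  00100101101 = 256 + 32 + 8 + 4 + 1 = 301
  953 + 301 = 1254, and 010011100110 = 1024 + 128 + 64 + 32 + 4 + 2 = 1254 ✓



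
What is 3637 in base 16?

Using repeated division by 16 (digits 10–15 are A–F):
3637 ÷ 16 = 227 remainder 5
227 ÷ 16 = 14 remainder 3
14 ÷ 16 = 0 remainder 14 (E)
Reading remainders bottom to top: E35



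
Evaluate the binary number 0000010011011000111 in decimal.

Sum of powers of 2 for each 1-bit:
2^0 + 2^1 + 2^2 + 2^6 + 2^7 + 2^9 + 2^10 + 2^13
= 1 + 2 + 4 + 64 + 128 + 512 + 1024 + 8192
= 9927



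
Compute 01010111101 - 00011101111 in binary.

Method 1 - Direct subtraction (column by column from the right: bit − bit − borrow-in; if negative, add 2 and borrow 1 from the next column):
borrow: 01110011100
        01010111101
-       00011101111
-------------------
        00111001110

Method 2 - Add two's complement:
Two's complement of 00011101111: invert → 11100010000, add 1 → 11100010001
  01010111101
+ 11100010001
-------------
 100111001110  (end carry out of the top bit = 1)
Discarding the end carry: 00111001110
Decimal check:
  01010111101 = 512 + 128 + 32 + 16 + 8 + 4 + 1 = 701
  00011101111 = 128 + 64 + 32 + 8 + 4 + 2 + 1 = 239
  701 - 239 = 462, and 00111001110 = 256 + 128 + 64 + 8 + 4 + 2 = 462 ✓



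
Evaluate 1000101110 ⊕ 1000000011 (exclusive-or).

XOR: 1 when bits differ
  1000101110
^ 1000000011
------------
  0000101101
Decimal: 558 ^ 515 = 45



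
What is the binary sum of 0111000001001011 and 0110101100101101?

Add column by column from the right: bit + bit + carry-in; write the sum mod 2, carry 1 when the sum is 2 or 3.
carry:  1100000000011110
        0111000001001011
+       0110101100101101
------------------------
       01101101101111000
(the carry out of the leftmost column, 0, becomes the leading bit)
Decimal check:
  0111000001001011 = 16384 + 8192 + 4096 + 64 + 8 + 2 + 1 = 28747
  0110101100101101 = 16384 + 8192 + 2048 + 512 + 256 + 32 + 8 + 4 + 1 = 27437
  28747 + 27437 = 56184, and 01101101101111000 = 32768 + 16384 + 4096 + 2048 + 512 + 256 + 64 + 32 + 16 + 8 = 56184 ✓



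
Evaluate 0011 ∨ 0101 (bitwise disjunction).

OR: 1 when either bit is 1
  0011
| 0101
------
  0111
Decimal: 3 | 5 = 7



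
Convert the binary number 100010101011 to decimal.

Sum of powers of 2 for each 1-bit:
2^0 + 2^1 + 2^3 + 2^5 + 2^7 + 2^11
= 1 + 2 + 8 + 32 + 128 + 2048
= 2219



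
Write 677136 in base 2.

Using repeated division by 2:
677136 ÷ 2 = 338568 remainder 0
338568 ÷ 2 = 169284 remainder 0
169284 ÷ 2 = 84642 remainder 0
84642 ÷ 2 = 42321 remainder 0
42321 ÷ 2 = 21160 remainder 1
21160 ÷ 2 = 10580 remainder 0
10580 ÷ 2 = 5290 remainder 0
5290 ÷ 2 = 2645 remainder 0
2645 ÷ 2 = 1322 remainder 1
1322 ÷ 2 = 661 remainder 0
661 ÷ 2 = 330 remainder 1
330 ÷ 2 = 165 remainder 0
165 ÷ 2 = 82 remainder 1
82 ÷ 2 = 41 remainder 0
41 ÷ 2 = 20 remainder 1
20 ÷ 2 = 10 remainder 0
10 ÷ 2 = 5 remainder 0
5 ÷ 2 = 2 remainder 1
2 ÷ 2 = 1 remainder 0
1 ÷ 2 = 0 remainder 1
Reading remainders bottom to top: 10100101010100010000



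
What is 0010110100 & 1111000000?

AND: 1 only when both bits are 1
  0010110100
& 1111000000
------------
  0010000000
Decimal: 180 & 960 = 128



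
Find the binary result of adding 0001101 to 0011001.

Add column by column from the right: bit + bit + carry-in; write the sum mod 2, carry 1 when the sum is 2 or 3.
carry:  0110010
        0001101
+       0011001
---------------
       00100110
(the carry out of the leftmost column, 0, becomes the leading bit)
Decimal check:
  0001101 = 8 + 4 + 1 = 13
  0011001 = 16 + 8 + 1 = 25
  13 + 25 = 38, and 00100110 = 32 + 4 + 2 = 38 ✓



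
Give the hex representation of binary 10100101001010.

Group into 4-bit nibbles from right:
  0010 = 2
  1001 = 9
  0100 = 4
  1010 = A
Result: 294A



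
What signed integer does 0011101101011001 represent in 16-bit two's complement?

Binary: 0011101101011001
Sign bit: 0 (non-negative)
Read directly as an unsigned value:
0011101101011001 = 8192 + 4096 + 2048 + 512 + 256 + 64 + 16 + 8 + 1 = 15193
Value: 15193



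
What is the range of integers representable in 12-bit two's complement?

For 12-bit two's complement:
Minimum: -2^11 = -2048
Maximum: 2^11 - 1 = 2047



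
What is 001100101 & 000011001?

AND: 1 only when both bits are 1
  001100101
& 000011001
-----------
  000000001
Decimal: 101 & 25 = 1



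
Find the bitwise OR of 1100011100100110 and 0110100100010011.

OR: 1 when either bit is 1
  1100011100100110
| 0110100100010011
------------------
  1110111100110111
Decimal: 50982 | 26899 = 61239



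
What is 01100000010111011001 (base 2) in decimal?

Sum of powers of 2 for each 1-bit:
2^0 + 2^3 + 2^4 + 2^6 + 2^7 + 2^8 + 2^10 + 2^17 + 2^18
= 1 + 8 + 16 + 64 + 128 + 256 + 1024 + 131072 + 262144
= 394713



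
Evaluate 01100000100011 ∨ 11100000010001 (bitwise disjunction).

OR: 1 when either bit is 1
  01100000100011
| 11100000010001
----------------
  11100000110011
Decimal: 6179 | 14353 = 14387



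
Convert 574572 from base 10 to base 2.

Using repeated division by 2:
574572 ÷ 2 = 287286 remainder 0
287286 ÷ 2 = 143643 remainder 0
143643 ÷ 2 = 71821 remainder 1
71821 ÷ 2 = 35910 remainder 1
35910 ÷ 2 = 17955 remainder 0
17955 ÷ 2 = 8977 remainder 1
8977 ÷ 2 = 4488 remainder 1
4488 ÷ 2 = 2244 remainder 0
2244 ÷ 2 = 1122 remainder 0
1122 ÷ 2 = 561 remainder 0
561 ÷ 2 = 280 remainder 1
280 ÷ 2 = 140 remainder 0
140 ÷ 2 = 70 remainder 0
70 ÷ 2 = 35 remainder 0
35 ÷ 2 = 17 remainder 1
17 ÷ 2 = 8 remainder 1
8 ÷ 2 = 4 remainder 0
4 ÷ 2 = 2 remainder 0
2 ÷ 2 = 1 remainder 0
1 ÷ 2 = 0 remainder 1
Reading remainders bottom to top: 10001100010001101100



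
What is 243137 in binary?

Using repeated division by 2:
243137 ÷ 2 = 121568 remainder 1
121568 ÷ 2 = 60784 remainder 0
60784 ÷ 2 = 30392 remainder 0
30392 ÷ 2 = 15196 remainder 0
15196 ÷ 2 = 7598 remainder 0
7598 ÷ 2 = 3799 remainder 0
3799 ÷ 2 = 1899 remainder 1
1899 ÷ 2 = 949 remainder 1
949 ÷ 2 = 474 remainder 1
474 ÷ 2 = 237 remainder 0
237 ÷ 2 = 118 remainder 1
118 ÷ 2 = 59 remainder 0
59 ÷ 2 = 29 remainder 1
29 ÷ 2 = 14 remainder 1
14 ÷ 2 = 7 remainder 0
7 ÷ 2 = 3 remainder 1
3 ÷ 2 = 1 remainder 1
1 ÷ 2 = 0 remainder 1
Reading remainders bottom to top: 111011010111000001



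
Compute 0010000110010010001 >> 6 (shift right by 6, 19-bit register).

Original: 0010000110010010001 (decimal 68753)
Shift right by 6 positions
Drop the 6 low bits; fill with zeros on the left
Result: 0000000010000110010 (decimal 1074)
Equivalent: 68753 >> 6 = 68753 ÷ 2^6 = 1074



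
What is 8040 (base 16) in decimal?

Expand by place value (powers of 16):
8040 = 8 × 16^3 + 0 × 16^2 + 4 × 16^1 + 0 × 16^0
= 8 × 4096 + 0 × 256 + 4 × 16 + 0 × 1
= 32768 + 0 + 64 + 0
= 32832



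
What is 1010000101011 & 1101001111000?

AND: 1 only when both bits are 1
  1010000101011
& 1101001111000
---------------
  1000000101000
Decimal: 5163 & 6776 = 4136



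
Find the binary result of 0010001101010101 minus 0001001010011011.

Method 1 - Direct subtraction (column by column from the right: bit − bit − borrow-in; if negative, add 2 and borrow 1 from the next column):
borrow: 0010000101110100
        0010001101010101
-       0001001010011011
------------------------
        0001000010111010

Method 2 - Add two's complement:
Two's complement of 0001001010011011: invert → 1110110101100100, add 1 → 1110110101100101
  0010001101010101
+ 1110110101100101
------------------
 10001000010111010  (end carry out of the top bit = 1)
Discarding the end carry: 0001000010111010
Decimal check:
  0010001101010101 = 8192 + 512 + 256 + 64 + 16 + 4 + 1 = 9045
  0001001010011011 = 4096 + 512 + 128 + 16 + 8 + 2 + 1 = 4763
  9045 - 4763 = 4282, and 0001000010111010 = 4096 + 128 + 32 + 16 + 8 + 2 = 4282 ✓



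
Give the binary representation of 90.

Using repeated division by 2:
90 ÷ 2 = 45 remainder 0
45 ÷ 2 = 22 remainder 1
22 ÷ 2 = 11 remainder 0
11 ÷ 2 = 5 remainder 1
5 ÷ 2 = 2 remainder 1
2 ÷ 2 = 1 remainder 0
1 ÷ 2 = 0 remainder 1
Reading remainders bottom to top: 1011010



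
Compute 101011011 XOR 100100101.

XOR: 1 when bits differ
  101011011
^ 100100101
-----------
  001111110
Decimal: 347 ^ 293 = 126



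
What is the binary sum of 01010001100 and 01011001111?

Add column by column from the right: bit + bit + carry-in; write the sum mod 2, carry 1 when the sum is 2 or 3.
carry:  10100011000
        01010001100
+       01011001111
-------------------
       010101011011
(the carry out of the leftmost column, 0, becomes the leading bit)
Decimal check:
  01010001100 = 512 + 128 + 8 + 4 = 652
  01011001111 = 512 + 128 + 64 + 8 + 4 + 2 + 1 = 719
  652 + 719 = 1371, and 010101011011 = 1024 + 256 + 64 + 16 + 8 + 2 + 1 = 1371 ✓



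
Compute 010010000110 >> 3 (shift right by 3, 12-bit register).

Original: 010010000110 (decimal 1158)
Shift right by 3 positions
Drop the 3 low bits; fill with zeros on the left
Result: 000010010000 (decimal 144)
Equivalent: 1158 >> 3 = 1158 ÷ 2^3 = 144



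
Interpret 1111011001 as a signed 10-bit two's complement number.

Binary: 1111011001
Sign bit: 1 (negative)
Invert: 0000100110
Add 1:  0000100111
Magnitude: 0000100111 = 32 + 4 + 2 + 1 = 39
Value: -39



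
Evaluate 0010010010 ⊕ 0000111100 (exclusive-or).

XOR: 1 when bits differ
  0010010010
^ 0000111100
------------
  0010101110
Decimal: 146 ^ 60 = 174



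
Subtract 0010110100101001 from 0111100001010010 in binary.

Method 1 - Direct subtraction (column by column from the right: bit − bit − borrow-in; if negative, add 2 and borrow 1 from the next column):
borrow: 0001111001010010
        0111100001010010
-       0010110100101001
------------------------
        0100101100101001

Method 2 - Add two's complement:
Two's complement of 0010110100101001: invert → 1101001011010110, add 1 → 1101001011010111
  0111100001010010
+ 1101001011010111
------------------
 10100101100101001  (end carry out of the top bit = 1)
Discarding the end carry: 0100101100101001
Decimal check:
  0111100001010010 = 16384 + 8192 + 4096 + 2048 + 64 + 16 + 2 = 30802
  0010110100101001 = 8192 + 2048 + 1024 + 256 + 32 + 8 + 1 = 11561
  30802 - 11561 = 19241, and 0100101100101001 = 16384 + 2048 + 512 + 256 + 32 + 8 + 1 = 19241 ✓



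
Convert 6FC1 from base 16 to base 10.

Expand by place value (powers of 16):
Digit values: F = 15, C = 12
6FC1 = 6 × 16^3 + 15 × 16^2 + 12 × 16^1 + 1 × 16^0
= 6 × 4096 + 15 × 256 + 12 × 16 + 1 × 1
= 24576 + 3840 + 192 + 1
= 28609



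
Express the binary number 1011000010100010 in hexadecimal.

Group into 4-bit nibbles from right:
  1011 = B
  0000 = 0
  1010 = A
  0010 = 2
Result: B0A2



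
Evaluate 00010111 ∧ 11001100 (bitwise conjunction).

AND: 1 only when both bits are 1
  00010111
& 11001100
----------
  00000100
Decimal: 23 & 204 = 4



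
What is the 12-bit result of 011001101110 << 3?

Original: 011001101110 (decimal 1646)
Shift left by 3 positions
Append 3 zeros on the right and drop the 3 high bits that overflow the 12-bit width
Result: 001101110000 (decimal 880)
Equivalent: 1646 << 3 = 1646 × 2^3 = 13168, truncated to 12 bits = 880



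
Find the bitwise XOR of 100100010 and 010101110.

XOR: 1 when bits differ
  100100010
^ 010101110
-----------
  110001100
Decimal: 290 ^ 174 = 396



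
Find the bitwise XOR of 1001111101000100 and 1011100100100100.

XOR: 1 when bits differ
  1001111101000100
^ 1011100100100100
------------------
  0010011001100000
Decimal: 40772 ^ 47396 = 9824



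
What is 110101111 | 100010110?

OR: 1 when either bit is 1
  110101111
| 100010110
-----------
  110111111
Decimal: 431 | 278 = 447



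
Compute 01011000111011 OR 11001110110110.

OR: 1 when either bit is 1
  01011000111011
| 11001110110110
----------------
  11011110111111
Decimal: 5691 | 13238 = 14271



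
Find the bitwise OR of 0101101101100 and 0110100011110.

OR: 1 when either bit is 1
  0101101101100
| 0110100011110
---------------
  0111101111110
Decimal: 2924 | 3358 = 3966



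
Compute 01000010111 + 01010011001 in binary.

Add column by column from the right: bit + bit + carry-in; write the sum mod 2, carry 1 when the sum is 2 or 3.
carry:  10000111110
        01000010111
+       01010011001
-------------------
       010010110000
(the carry out of the leftmost column, 0, becomes the leading bit)
Decimal check:
  01000010111 = 512 + 16 + 4 + 2 + 1 = 535
  01010011001 = 512 + 128 + 16 + 8 + 1 = 665
  535 + 665 = 1200, and 010010110000 = 1024 + 128 + 32 + 16 = 1200 ✓



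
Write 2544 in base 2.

Using repeated division by 2:
2544 ÷ 2 = 1272 remainder 0
1272 ÷ 2 = 636 remainder 0
636 ÷ 2 = 318 remainder 0
318 ÷ 2 = 159 remainder 0
159 ÷ 2 = 79 remainder 1
79 ÷ 2 = 39 remainder 1
39 ÷ 2 = 19 remainder 1
19 ÷ 2 = 9 remainder 1
9 ÷ 2 = 4 remainder 1
4 ÷ 2 = 2 remainder 0
2 ÷ 2 = 1 remainder 0
1 ÷ 2 = 0 remainder 1
Reading remainders bottom to top: 100111110000



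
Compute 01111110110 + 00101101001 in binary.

Add column by column from the right: bit + bit + carry-in; write the sum mod 2, carry 1 when the sum is 2 or 3.
carry:  11111000000
        01111110110
+       00101101001
-------------------
       010101011111
(the carry out of the leftmost column, 0, becomes the leading bit)
Decimal check:
  01111110110 = 512 + 256 + 128 + 64 + 32 + 16 + 4 + 2 = 1014
  00101101001 = 256 + 64 + 32 + 8 + 1 = 361
  1014 + 361 = 1375, and 010101011111 = 1024 + 256 + 64 + 16 + 8 + 4 + 2 + 1 = 1375 ✓



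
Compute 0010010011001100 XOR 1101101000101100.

XOR: 1 when bits differ
  0010010011001100
^ 1101101000101100
------------------
  1111111011100000
Decimal: 9420 ^ 55852 = 65248



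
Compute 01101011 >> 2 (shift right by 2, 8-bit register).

Original: 01101011 (decimal 107)
Shift right by 2 positions
Drop the 2 low bits; fill with zeros on the left
Result: 00011010 (decimal 26)
Equivalent: 107 >> 2 = 107 ÷ 2^2 = 26



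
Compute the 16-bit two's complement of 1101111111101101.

Original (sign bit 1, negative): 1101111111101101
Step 1 - Invert all bits: 0010000000010010
Step 2 - Add 1: 0010000000010011
Verification: 1101111111101101 + 0010000000010011 = 10000000000000000; discarding the end carry (carry out of the top bit) leaves the 16-bit value 0000000000000000, as required for x + (-x)



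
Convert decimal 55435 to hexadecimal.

Using repeated division by 16 (digits 10–15 are A–F):
55435 ÷ 16 = 3464 remainder 11 (B)
3464 ÷ 16 = 216 remainder 8
216 ÷ 16 = 13 remainder 8
13 ÷ 16 = 0 remainder 13 (D)
Reading remainders bottom to top: D88B



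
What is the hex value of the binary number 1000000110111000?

Group into 4-bit nibbles from right:
  1000 = 8
  0001 = 1
  1011 = B
  1000 = 8
Result: 81B8



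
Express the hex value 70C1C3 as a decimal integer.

Expand by place value (powers of 16):
Digit values: C = 12
70C1C3 = 7 × 16^5 + 0 × 16^4 + 12 × 16^3 + 1 × 16^2 + 12 × 16^1 + 3 × 16^0
= 7 × 1048576 + 0 × 65536 + 12 × 4096 + 1 × 256 + 12 × 16 + 3 × 1
= 7340032 + 0 + 49152 + 256 + 192 + 3
= 7389635



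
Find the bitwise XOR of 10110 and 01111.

XOR: 1 when bits differ
  10110
^ 01111
-------
  11001
Decimal: 22 ^ 15 = 25



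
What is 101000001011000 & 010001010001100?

AND: 1 only when both bits are 1
  101000001011000
& 010001010001100
-----------------
  000000000001000
Decimal: 20568 & 8844 = 8



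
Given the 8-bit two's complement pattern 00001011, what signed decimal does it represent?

Binary: 00001011
Sign bit: 0 (non-negative)
Read directly as an unsigned value:
00001011 = 8 + 2 + 1 = 11
Value: 11



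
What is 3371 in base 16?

Using repeated division by 16 (digits 10–15 are A–F):
3371 ÷ 16 = 210 remainder 11 (B)
210 ÷ 16 = 13 remainder 2
13 ÷ 16 = 0 remainder 13 (D)
Reading remainders bottom to top: D2B



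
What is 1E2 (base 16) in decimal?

Expand by place value (powers of 16):
Digit values: E = 14
1E2 = 1 × 16^2 + 14 × 16^1 + 2 × 16^0
= 1 × 256 + 14 × 16 + 2 × 1
= 256 + 224 + 2
= 482



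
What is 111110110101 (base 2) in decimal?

Sum of powers of 2 for each 1-bit:
2^0 + 2^2 + 2^4 + 2^5 + 2^7 + 2^8 + 2^9 + 2^10 + 2^11
= 1 + 4 + 16 + 32 + 128 + 256 + 512 + 1024 + 2048
= 4021



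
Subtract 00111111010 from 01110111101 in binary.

Method 1 - Direct subtraction (column by column from the right: bit − bit − borrow-in; if negative, add 2 and borrow 1 from the next column):
borrow: 01110000100
        01110111101
-       00111111010
-------------------
        00111000011

Method 2 - Add two's complement:
Two's complement of 00111111010: invert → 11000000101, add 1 → 11000000110
  01110111101
+ 11000000110
-------------
 100111000011  (end carry out of the top bit = 1)
Discarding the end carry: 00111000011
Decimal check:
  01110111101 = 512 + 256 + 128 + 32 + 16 + 8 + 4 + 1 = 957
  00111111010 = 256 + 128 + 64 + 32 + 16 + 8 + 2 = 506
  957 - 506 = 451, and 00111000011 = 256 + 128 + 64 + 2 + 1 = 451 ✓



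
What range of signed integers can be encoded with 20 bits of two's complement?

For 20-bit two's complement:
Minimum: -2^19 = -524288
Maximum: 2^19 - 1 = 524287



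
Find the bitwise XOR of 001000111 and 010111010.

XOR: 1 when bits differ
  001000111
^ 010111010
-----------
  011111101
Decimal: 71 ^ 186 = 253



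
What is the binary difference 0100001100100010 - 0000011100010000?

Method 1 - Direct subtraction (column by column from the right: bit − bit − borrow-in; if negative, add 2 and borrow 1 from the next column):
borrow: 0111100000100000
        0100001100100010
-       0000011100010000
------------------------
        0011110000010010

Method 2 - Add two's complement:
Two's complement of 0000011100010000: invert → 1111100011101111, add 1 → 1111100011110000
  0100001100100010
+ 1111100011110000
------------------
 10011110000010010  (end carry out of the top bit = 1)
Discarding the end carry: 0011110000010010
Decimal check:
  0100001100100010 = 16384 + 512 + 256 + 32 + 2 = 17186
  0000011100010000 = 1024 + 512 + 256 + 16 = 1808
  17186 - 1808 = 15378, and 0011110000010010 = 8192 + 4096 + 2048 + 1024 + 16 + 2 = 15378 ✓



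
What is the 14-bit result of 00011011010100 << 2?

Original: 00011011010100 (decimal 1748)
Shift left by 2 positions
Append 2 zeros on the right
Result: 01101101010000 (decimal 6992)
Equivalent: 1748 << 2 = 1748 × 2^2 = 6992



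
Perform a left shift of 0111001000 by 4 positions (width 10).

Original: 0111001000 (decimal 456)
Shift left by 4 positions
Append 4 zeros on the right and drop the 4 high bits that overflow the 10-bit width
Result: 0010000000 (decimal 128)
Equivalent: 456 << 4 = 456 × 2^4 = 7296, truncated to 10 bits = 128



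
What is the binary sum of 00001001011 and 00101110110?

Add column by column from the right: bit + bit + carry-in; write the sum mod 2, carry 1 when the sum is 2 or 3.
carry:  00011111100
        00001001011
+       00101110110
-------------------
       000111000001
(the carry out of the leftmost column, 0, becomes the leading bit)
Decimal check:
  00001001011 = 64 + 8 + 2 + 1 = 75
  00101110110 = 256 + 64 + 32 + 16 + 4 + 2 = 374
  75 + 374 = 449, and 000111000001 = 256 + 128 + 64 + 1 = 449 ✓



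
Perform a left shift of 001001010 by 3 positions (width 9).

Original: 001001010 (decimal 74)
Shift left by 3 positions
Append 3 zeros on the right and drop the 3 high bits that overflow the 9-bit width
Result: 001010000 (decimal 80)
Equivalent: 74 << 3 = 74 × 2^3 = 592, truncated to 9 bits = 80



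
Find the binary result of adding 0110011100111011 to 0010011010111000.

Add column by column from the right: bit + bit + carry-in; write the sum mod 2, carry 1 when the sum is 2 or 3.
carry:  1100110001110000
        0110011100111011
+       0010011010111000
------------------------
       01000110111110011
(the carry out of the leftmost column, 0, becomes the leading bit)
Decimal check:
  0110011100111011 = 16384 + 8192 + 1024 + 512 + 256 + 32 + 16 + 8 + 2 + 1 = 26427
  0010011010111000 = 8192 + 1024 + 512 + 128 + 32 + 16 + 8 = 9912
  26427 + 9912 = 36339, and 01000110111110011 = 32768 + 2048 + 1024 + 256 + 128 + 64 + 32 + 16 + 2 + 1 = 36339 ✓



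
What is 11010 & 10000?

AND: 1 only when both bits are 1
  11010
& 10000
-------
  10000
Decimal: 26 & 16 = 16



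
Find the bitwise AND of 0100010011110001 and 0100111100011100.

AND: 1 only when both bits are 1
  0100010011110001
& 0100111100011100
------------------
  0100010000010000
Decimal: 17649 & 20252 = 17424



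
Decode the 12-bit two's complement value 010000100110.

Binary: 010000100110
Sign bit: 0 (non-negative)
Read directly as an unsigned value:
010000100110 = 1024 + 32 + 4 + 2 = 1062
Value: 1062



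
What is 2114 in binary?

Using repeated division by 2:
2114 ÷ 2 = 1057 remainder 0
1057 ÷ 2 = 528 remainder 1
528 ÷ 2 = 264 remainder 0
264 ÷ 2 = 132 remainder 0
132 ÷ 2 = 66 remainder 0
66 ÷ 2 = 33 remainder 0
33 ÷ 2 = 16 remainder 1
16 ÷ 2 = 8 remainder 0
8 ÷ 2 = 4 remainder 0
4 ÷ 2 = 2 remainder 0
2 ÷ 2 = 1 remainder 0
1 ÷ 2 = 0 remainder 1
Reading remainders bottom to top: 100001000010



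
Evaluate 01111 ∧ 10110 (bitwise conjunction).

AND: 1 only when both bits are 1
  01111
& 10110
-------
  00110
Decimal: 15 & 22 = 6



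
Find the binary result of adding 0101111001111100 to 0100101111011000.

Add column by column from the right: bit + bit + carry-in; write the sum mod 2, carry 1 when the sum is 2 or 3.
carry:  1011111111110000
        0101111001111100
+       0100101111011000
------------------------
       01010101001010100
(the carry out of the leftmost column, 0, becomes the leading bit)
Decimal check:
  0101111001111100 = 16384 + 4096 + 2048 + 1024 + 512 + 64 + 32 + 16 + 8 + 4 = 24188
  0100101111011000 = 16384 + 2048 + 512 + 256 + 128 + 64 + 16 + 8 = 19416
  24188 + 19416 = 43604, and 01010101001010100 = 32768 + 8192 + 2048 + 512 + 64 + 16 + 4 = 43604 ✓



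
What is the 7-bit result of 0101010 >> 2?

Original: 0101010 (decimal 42)
Shift right by 2 positions
Drop the 2 low bits; fill with zeros on the left
Result: 0001010 (decimal 10)
Equivalent: 42 >> 2 = 42 ÷ 2^2 = 10



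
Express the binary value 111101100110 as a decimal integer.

Sum of powers of 2 for each 1-bit:
2^1 + 2^2 + 2^5 + 2^6 + 2^8 + 2^9 + 2^10 + 2^11
= 2 + 4 + 32 + 64 + 256 + 512 + 1024 + 2048
= 3942



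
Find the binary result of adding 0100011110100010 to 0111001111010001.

Add column by column from the right: bit + bit + carry-in; write the sum mod 2, carry 1 when the sum is 2 or 3.
carry:  1000111100000000
        0100011110100010
+       0111001111010001
------------------------
       01011101101110011
(the carry out of the leftmost column, 0, becomes the leading bit)
Decimal check:
  0100011110100010 = 16384 + 1024 + 512 + 256 + 128 + 32 + 2 = 18338
  0111001111010001 = 16384 + 8192 + 4096 + 512 + 256 + 128 + 64 + 16 + 1 = 29649
  18338 + 29649 = 47987, and 01011101101110011 = 32768 + 8192 + 4096 + 2048 + 512 + 256 + 64 + 32 + 16 + 2 + 1 = 47987 ✓



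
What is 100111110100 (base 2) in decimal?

Sum of powers of 2 for each 1-bit:
2^2 + 2^4 + 2^5 + 2^6 + 2^7 + 2^8 + 2^11
= 4 + 16 + 32 + 64 + 128 + 256 + 2048
= 2548



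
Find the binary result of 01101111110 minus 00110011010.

Method 1 - Direct subtraction (column by column from the right: bit − bit − borrow-in; if negative, add 2 and borrow 1 from the next column):
borrow: 01100000000
        01101111110
-       00110011010
-------------------
        00111100100

Method 2 - Add two's complement:
Two's complement of 00110011010: invert → 11001100101, add 1 → 11001100110
  01101111110
+ 11001100110
-------------
 100111100100  (end carry out of the top bit = 1)
Discarding the end carry: 00111100100
Decimal check:
  01101111110 = 512 + 256 + 64 + 32 + 16 + 8 + 4 + 2 = 894
  00110011010 = 256 + 128 + 16 + 8 + 2 = 410
  894 - 410 = 484, and 00111100100 = 256 + 128 + 64 + 32 + 4 = 484 ✓



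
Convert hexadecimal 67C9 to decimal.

Expand by place value (powers of 16):
Digit values: C = 12
67C9 = 6 × 16^3 + 7 × 16^2 + 12 × 16^1 + 9 × 16^0
= 6 × 4096 + 7 × 256 + 12 × 16 + 9 × 1
= 24576 + 1792 + 192 + 9
= 26569



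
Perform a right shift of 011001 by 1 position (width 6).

Original: 011001 (decimal 25)
Shift right by 1 position
Drop the 1 low bit; fill with zero on the left
Result: 001100 (decimal 12)
Equivalent: 25 >> 1 = 25 ÷ 2^1 = 12



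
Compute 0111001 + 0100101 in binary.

Add column by column from the right: bit + bit + carry-in; write the sum mod 2, carry 1 when the sum is 2 or 3.
carry:  1000010
        0111001
+       0100101
---------------
       01011110
(the carry out of the leftmost column, 0, becomes the leading bit)
Decimal check:
  0111001 = 32 + 16 + 8 + 1 = 57
  0100101 = 32 + 4 + 1 = 37
  57 + 37 = 94, and 01011110 = 64 + 16 + 8 + 4 + 2 = 94 ✓



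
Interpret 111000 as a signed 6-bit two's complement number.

Binary: 111000
Sign bit: 1 (negative)
Invert: 000111
Add 1:  001000
Magnitude: 001000 = 8
Value: -8



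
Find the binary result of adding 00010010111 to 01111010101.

Add column by column from the right: bit + bit + carry-in; write the sum mod 2, carry 1 when the sum is 2 or 3.
carry:  11100101110
        00010010111
+       01111010101
-------------------
       010001101100
(the carry out of the leftmost column, 0, becomes the leading bit)
Decimal check:
  00010010111 = 128 + 16 + 4 + 2 + 1 = 151
  01111010101 = 512 + 256 + 128 + 64 + 16 + 4 + 1 = 981
  151 + 981 = 1132, and 010001101100 = 1024 + 64 + 32 + 8 + 4 = 1132 ✓



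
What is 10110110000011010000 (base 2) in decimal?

Sum of powers of 2 for each 1-bit:
2^4 + 2^6 + 2^7 + 2^13 + 2^14 + 2^16 + 2^17 + 2^19
= 16 + 64 + 128 + 8192 + 16384 + 65536 + 131072 + 524288
= 745680



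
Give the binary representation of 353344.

Using repeated division by 2:
353344 ÷ 2 = 176672 remainder 0
176672 ÷ 2 = 88336 remainder 0
88336 ÷ 2 = 44168 remainder 0
44168 ÷ 2 = 22084 remainder 0
22084 ÷ 2 = 11042 remainder 0
11042 ÷ 2 = 5521 remainder 0
5521 ÷ 2 = 2760 remainder 1
2760 ÷ 2 = 1380 remainder 0
1380 ÷ 2 = 690 remainder 0
690 ÷ 2 = 345 remainder 0
345 ÷ 2 = 172 remainder 1
172 ÷ 2 = 86 remainder 0
86 ÷ 2 = 43 remainder 0
43 ÷ 2 = 21 remainder 1
21 ÷ 2 = 10 remainder 1
10 ÷ 2 = 5 remainder 0
5 ÷ 2 = 2 remainder 1
2 ÷ 2 = 1 remainder 0
1 ÷ 2 = 0 remainder 1
Reading remainders bottom to top: 1010110010001000000



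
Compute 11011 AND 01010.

AND: 1 only when both bits are 1
  11011
& 01010
-------
  01010
Decimal: 27 & 10 = 10



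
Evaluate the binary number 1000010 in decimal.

Sum of powers of 2 for each 1-bit:
2^1 + 2^6
= 2 + 64
= 66



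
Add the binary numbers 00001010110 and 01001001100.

Add column by column from the right: bit + bit + carry-in; write the sum mod 2, carry 1 when the sum is 2 or 3.
carry:  00010111000
        00001010110
+       01001001100
-------------------
       001010100010
(the carry out of the leftmost column, 0, becomes the leading bit)
Decimal check:
  00001010110 = 64 + 16 + 4 + 2 = 86
  01001001100 = 512 + 64 + 8 + 4 = 588
  86 + 588 = 674, and 001010100010 = 512 + 128 + 32 + 2 = 674 ✓



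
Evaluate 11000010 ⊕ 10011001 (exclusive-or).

XOR: 1 when bits differ
  11000010
^ 10011001
----------
  01011011
Decimal: 194 ^ 153 = 91



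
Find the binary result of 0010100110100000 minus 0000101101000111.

Method 1 - Direct subtraction (column by column from the right: bit − bit − borrow-in; if negative, add 2 and borrow 1 from the next column):
borrow: 0011110010111110
        0010100110100000
-       0000101101000111
------------------------
        0001111001011001

Method 2 - Add two's complement:
Two's complement of 0000101101000111: invert → 1111010010111000, add 1 → 1111010010111001
  0010100110100000
+ 1111010010111001
------------------
 10001111001011001  (end carry out of the top bit = 1)
Discarding the end carry: 0001111001011001
Decimal check:
  0010100110100000 = 8192 + 2048 + 256 + 128 + 32 = 10656
  0000101101000111 = 2048 + 512 + 256 + 64 + 4 + 2 + 1 = 2887
  10656 - 2887 = 7769, and 0001111001011001 = 4096 + 2048 + 1024 + 512 + 64 + 16 + 8 + 1 = 7769 ✓



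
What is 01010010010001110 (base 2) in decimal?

Sum of powers of 2 for each 1-bit:
2^1 + 2^2 + 2^3 + 2^7 + 2^10 + 2^13 + 2^15
= 2 + 4 + 8 + 128 + 1024 + 8192 + 32768
= 42126



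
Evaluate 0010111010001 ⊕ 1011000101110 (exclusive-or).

XOR: 1 when bits differ
  0010111010001
^ 1011000101110
---------------
  1001111111111
Decimal: 1489 ^ 5678 = 5119



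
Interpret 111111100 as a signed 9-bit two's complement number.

Binary: 111111100
Sign bit: 1 (negative)
Invert: 000000011
Add 1:  000000100
Magnitude: 000000100 = 4
Value: -4



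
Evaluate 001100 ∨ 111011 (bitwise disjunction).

OR: 1 when either bit is 1
  001100
| 111011
--------
  111111
Decimal: 12 | 59 = 63



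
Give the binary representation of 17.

Using repeated division by 2:
17 ÷ 2 = 8 remainder 1
8 ÷ 2 = 4 remainder 0
4 ÷ 2 = 2 remainder 0
2 ÷ 2 = 1 remainder 0
1 ÷ 2 = 0 remainder 1
Reading remainders bottom to top: 10001



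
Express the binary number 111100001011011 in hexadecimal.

Group into 4-bit nibbles from right:
  0111 = 7
  1000 = 8
  0101 = 5
  1011 = B
Result: 785B



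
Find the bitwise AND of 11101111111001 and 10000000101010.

AND: 1 only when both bits are 1
  11101111111001
& 10000000101010
----------------
  10000000101000
Decimal: 15353 & 8234 = 8232



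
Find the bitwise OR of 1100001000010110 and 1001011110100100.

OR: 1 when either bit is 1
  1100001000010110
| 1001011110100100
------------------
  1101011110110110
Decimal: 49686 | 38820 = 55222



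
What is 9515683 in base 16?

Using repeated division by 16 (digits 10–15 are A–F):
9515683 ÷ 16 = 594730 remainder 3
594730 ÷ 16 = 37170 remainder 10 (A)
37170 ÷ 16 = 2323 remainder 2
2323 ÷ 16 = 145 remainder 3
145 ÷ 16 = 9 remainder 1
9 ÷ 16 = 0 remainder 9
Reading remainders bottom to top: 9132A3



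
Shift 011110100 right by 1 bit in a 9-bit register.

Original: 011110100 (decimal 244)
Shift right by 1 position
Drop the 1 low bit; fill with zero on the left
Result: 001111010 (decimal 122)
Equivalent: 244 >> 1 = 244 ÷ 2^1 = 122



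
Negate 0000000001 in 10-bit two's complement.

Original: 0000000001
Step 1 - Invert all bits: 1111111110
Step 2 - Add 1: 1111111111
Verification: 0000000001 + 1111111111 = 10000000000; discarding the end carry (carry out of the top bit) leaves the 10-bit value 0000000000, as required for x + (-x)



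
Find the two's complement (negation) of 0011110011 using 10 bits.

Original: 0011110011
Step 1 - Invert all bits: 1100001100
Step 2 - Add 1: 1100001101
Verification: 0011110011 + 1100001101 = 10000000000; discarding the end carry (carry out of the top bit) leaves the 10-bit value 0000000000, as required for x + (-x)



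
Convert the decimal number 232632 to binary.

Using repeated division by 2:
232632 ÷ 2 = 116316 remainder 0
116316 ÷ 2 = 58158 remainder 0
58158 ÷ 2 = 29079 remainder 0
29079 ÷ 2 = 14539 remainder 1
14539 ÷ 2 = 7269 remainder 1
7269 ÷ 2 = 3634 remainder 1
3634 ÷ 2 = 1817 remainder 0
1817 ÷ 2 = 908 remainder 1
908 ÷ 2 = 454 remainder 0
454 ÷ 2 = 227 remainder 0
227 ÷ 2 = 113 remainder 1
113 ÷ 2 = 56 remainder 1
56 ÷ 2 = 28 remainder 0
28 ÷ 2 = 14 remainder 0
14 ÷ 2 = 7 remainder 0
7 ÷ 2 = 3 remainder 1
3 ÷ 2 = 1 remainder 1
1 ÷ 2 = 0 remainder 1
Reading remainders bottom to top: 111000110010111000



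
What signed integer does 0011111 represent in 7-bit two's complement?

Binary: 0011111
Sign bit: 0 (non-negative)
Read directly as an unsigned value:
0011111 = 16 + 8 + 4 + 2 + 1 = 31
Value: 31



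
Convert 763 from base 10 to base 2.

Using repeated division by 2:
763 ÷ 2 = 381 remainder 1
381 ÷ 2 = 190 remainder 1
190 ÷ 2 = 95 remainder 0
95 ÷ 2 = 47 remainder 1
47 ÷ 2 = 23 remainder 1
23 ÷ 2 = 11 remainder 1
11 ÷ 2 = 5 remainder 1
5 ÷ 2 = 2 remainder 1
2 ÷ 2 = 1 remainder 0
1 ÷ 2 = 0 remainder 1
Reading remainders bottom to top: 1011111011



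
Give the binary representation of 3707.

Using repeated division by 2:
3707 ÷ 2 = 1853 remainder 1
1853 ÷ 2 = 926 remainder 1
926 ÷ 2 = 463 remainder 0
463 ÷ 2 = 231 remainder 1
231 ÷ 2 = 115 remainder 1
115 ÷ 2 = 57 remainder 1
57 ÷ 2 = 28 remainder 1
28 ÷ 2 = 14 remainder 0
14 ÷ 2 = 7 remainder 0
7 ÷ 2 = 3 remainder 1
3 ÷ 2 = 1 remainder 1
1 ÷ 2 = 0 remainder 1
Reading remainders bottom to top: 111001111011



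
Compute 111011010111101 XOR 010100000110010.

XOR: 1 when bits differ
  111011010111101
^ 010100000110010
-----------------
  101111010001111
Decimal: 30397 ^ 10290 = 24207



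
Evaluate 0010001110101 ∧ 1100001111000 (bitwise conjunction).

AND: 1 only when both bits are 1
  0010001110101
& 1100001111000
---------------
  0000001110000
Decimal: 1141 & 6264 = 112



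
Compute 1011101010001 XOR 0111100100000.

XOR: 1 when bits differ
  1011101010001
^ 0111100100000
---------------
  1100001110001
Decimal: 5969 ^ 3872 = 6257



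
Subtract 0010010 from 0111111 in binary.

Method 1 - Direct subtraction (column by column from the right: bit − bit − borrow-in; if negative, add 2 and borrow 1 from the next column):
borrow: 0000000
        0111111
-       0010010
---------------
        0101101

Method 2 - Add two's complement:
Two's complement of 0010010: invert → 1101101, add 1 → 1101110
  0111111
+ 1101110
---------
 10101101  (end carry out of the top bit = 1)
Discarding the end carry: 0101101
Decimal check:
  0111111 = 32 + 16 + 8 + 4 + 2 + 1 = 63
  0010010 = 16 + 2 = 18
  63 - 18 = 45, and 0101101 = 32 + 8 + 4 + 1 = 45 ✓



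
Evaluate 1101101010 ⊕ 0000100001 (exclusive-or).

XOR: 1 when bits differ
  1101101010
^ 0000100001
------------
  1101001011
Decimal: 874 ^ 33 = 843



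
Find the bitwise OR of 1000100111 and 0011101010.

OR: 1 when either bit is 1
  1000100111
| 0011101010
------------
  1011101111
Decimal: 551 | 234 = 751

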